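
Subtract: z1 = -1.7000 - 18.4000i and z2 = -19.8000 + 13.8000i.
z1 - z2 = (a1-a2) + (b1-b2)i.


Real: -1.7 + 19.8 = 18.1
Imag: -18.4 - 13.8 = -32.2

18.1000 - 32.2000i


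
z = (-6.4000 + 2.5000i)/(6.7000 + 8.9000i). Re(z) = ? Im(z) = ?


Multiply by conjugate: (-6.4000 + 2.5000i)(6.7000 - 8.9000i) / (6.7^2 + 8.9^2)
Numerator real = -6.4*6.7 + 2.5*8.9 = -20.63
Numerator imag = 2.5*6.7 - (-6.4)*8.9 = 73.71
Denominator = 124.1
Re(z) = -20.63/124.1 = -0.1662
Im(z) = 73.71/124.1 = 0.5940

Re(z) = -0.1662, Im(z) = 0.5940


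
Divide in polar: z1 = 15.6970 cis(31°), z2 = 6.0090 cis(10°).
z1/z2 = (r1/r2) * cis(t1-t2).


r = 15.6970 / 6.0090 = 2.6122
theta = 31° - 10° = 21° = 21° (mod 360)

2.6122 cis(21°)


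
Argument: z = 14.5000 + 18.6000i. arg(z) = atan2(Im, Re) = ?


Re = 14.5, Im = 18.6
arg = atan2(18.6, 14.5) = 52.0611 degrees

arg(z) = 52.0611 degrees


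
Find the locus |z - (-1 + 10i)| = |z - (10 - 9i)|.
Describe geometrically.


Equal distances means the locus is the perpendicular bisector of z1 and z2.
Midpoint = ((-1+10)/2, (10+(-9))/2) = (4.5000, 0.5000)

Perpendicular bisector through (4.5000, 0.5000)


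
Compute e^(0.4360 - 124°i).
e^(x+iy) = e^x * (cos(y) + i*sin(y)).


e^0.4360 = 1.5465
cos(-124°) = -0.5592
sin(-124°) = -0.82904
Real = 1.5465*(-0.5592) = -0.8648
Imag = 1.5465*(-0.82904) = -1.2821

-0.8648 - 1.2821i


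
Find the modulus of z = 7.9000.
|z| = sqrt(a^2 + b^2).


|z| = sqrt(7.9^2 + 0^2) = sqrt(62.41 + 0) = sqrt(62.41) = 7.9000

|z| = 7.9000


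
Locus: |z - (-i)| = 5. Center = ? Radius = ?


|z - z0| = r is a circle with center z0 and radius r.
Center = (0, -1), radius = 5

Circle with center (0, -1) and radius 5


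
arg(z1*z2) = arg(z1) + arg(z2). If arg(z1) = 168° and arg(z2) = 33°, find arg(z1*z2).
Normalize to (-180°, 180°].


arg(z1*z2) = 168° + 33° = 201°
Normalized to (-180°, 180°]: -159°

-159°


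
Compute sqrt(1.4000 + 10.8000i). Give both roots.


|z| = sqrt(1.96+116.64) = 10.8904
sqrt((|z|+a)/2) = sqrt((10.8904+1.4)/2) = sqrt(6.1452) = 2.4789
sqrt((|z|-a)/2) = sqrt((10.8904-1.4)/2) = sqrt(4.7452) = 2.1783

±(2.4789 + 2.1783i) i.e. 2.4789 + 2.1783i and -2.4789 - 2.1783i


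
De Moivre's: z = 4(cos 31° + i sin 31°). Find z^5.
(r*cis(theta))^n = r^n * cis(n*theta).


r^5 = 4^5 = 1024
n*theta = 5*31° = 155° = 155° (mod 360)
a = 1024*cos(155°) = -928.0592
b = 1024*sin(155°) = 432.7611

1024 cis(155°) = -928.0592 + 432.7611i


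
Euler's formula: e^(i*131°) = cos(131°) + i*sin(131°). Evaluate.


cos(131°) = -0.6561
sin(131°) = 0.7547

e^(i*131°) = -0.6561 + 0.7547i


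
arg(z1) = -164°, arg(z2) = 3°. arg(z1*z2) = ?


arg(z1*z2) = -164° + 3° = -161°
Normalized to (-180°, 180°]: -161°

-161°


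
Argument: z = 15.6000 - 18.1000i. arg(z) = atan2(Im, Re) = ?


Re = 15.6, Im = -18.1
arg = atan2(-18.1, 15.6) = -49.2427 degrees

arg(z) = -49.2427 degrees


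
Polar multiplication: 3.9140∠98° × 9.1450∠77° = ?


r = 3.9140 * 9.1450 = 35.7935
theta = 98° + 77° = 175° = 175° (mod 360)

35.7935 cis(175°)


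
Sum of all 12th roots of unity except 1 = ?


With w = e^(2*pi*i/12), all 12 of the 12th roots of unity w^0 = 1, w, ..., w^(11) sum to 0: 1 + w + ... + w^(11) = (1 - w^12)/(1 - w) = 0 since w^12 = 1, w ≠ 1.
Removing the root 1: w + w^2 + ... + w^(11) = 0 - 1 = -1

Sum = -1


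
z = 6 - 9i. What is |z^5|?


|z| = sqrt(36+81) = sqrt(117) = 10.8167
|z^5| = |z|^5 = (sqrt(117))^5 = 117^2 * sqrt(117) = 13689*sqrt(117)

|z^5| = 13689*sqrt(117) ≈ 148069.1742


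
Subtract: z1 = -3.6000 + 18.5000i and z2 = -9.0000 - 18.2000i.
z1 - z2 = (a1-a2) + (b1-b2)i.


Real: -3.6 + 9 = 5.4
Imag: 18.5 + 18.2 = 36.7

5.4000 + 36.7000i


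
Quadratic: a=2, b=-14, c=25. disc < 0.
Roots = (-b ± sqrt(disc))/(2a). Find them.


disc = (-14)^2 - 4*2*25 = 196 - 200 = -4
sqrt(|disc|) = sqrt(4) = 2.0000
Real part = 14/(2*2) = 3.5000
Imag part = 2.0000/(2*2) = 0.5000

3.5000 ± 0.5000i


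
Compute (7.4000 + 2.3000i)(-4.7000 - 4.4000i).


Real = 7.4*(-4.7) - 2.3*(-4.4) = -34.78 - (-10.12) = -24.66
Imag = 7.4*(-4.4) - (4.7)*2.3 = -32.56 - (10.81) = -43.37

-24.6600 - 43.3700i


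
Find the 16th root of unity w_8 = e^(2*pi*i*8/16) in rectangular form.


Angle = 360*8/16 = 180°
a = cos(180°) = -1.0000
b = sin(180°) = 0

-1.0000 + 0i


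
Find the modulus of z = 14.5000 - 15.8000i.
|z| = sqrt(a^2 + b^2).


|z| = sqrt(14.5^2 + (-15.8)^2) = sqrt(210.25 + 249.64) = sqrt(459.89) = 21.4450

|z| = 21.4450


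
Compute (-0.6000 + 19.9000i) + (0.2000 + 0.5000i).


Real: -0.6 + 0.2 = -0.4
Imag: 19.9 + 0.5 = 20.4

-0.4000 + 20.4000i


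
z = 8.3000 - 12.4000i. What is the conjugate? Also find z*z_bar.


z_bar = 8.3000 + 12.4000i
z*z_bar = 8.3^2 + (-12.4)^2 = 68.89 + 153.76 = 222.65

z_bar = 8.3000 + 12.4000i, z*z_bar = 222.65


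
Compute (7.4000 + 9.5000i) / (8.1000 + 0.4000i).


Conjugate of z2 = 8.1000 - 0.4000i
Numerator: (7.4000 + 9.5000i)(8.1000 - 0.4000i) = 63.7400 + 73.9900i
Denominator: 8.1^2 + 0.4^2 = 65.77
Result = (63.7400 + 73.9900i)/65.77

0.9691 + 1.1250i


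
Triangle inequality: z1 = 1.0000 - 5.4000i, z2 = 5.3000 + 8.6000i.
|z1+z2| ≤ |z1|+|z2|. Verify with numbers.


|z1| = sqrt(1^2 + (-5.4)^2) = sqrt(30.16) = 5.4918
|z2| = sqrt(5.3^2 + 8.6^2) = sqrt(102.05) = 10.1020
z1+z2 = 6.3000 + 3.2000i
|z1+z2| = sqrt(49.93) = 7.0661
|z1|+|z2| = 5.4918 + 10.1020 = 15.5938

|z1+z2| = 7.0661 ≤ |z1|+|z2| = 15.5938 (verified)


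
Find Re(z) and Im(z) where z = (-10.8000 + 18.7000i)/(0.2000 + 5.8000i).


Multiply by conjugate: (-10.8000 + 18.7000i)(0.2000 - 5.8000i) / (0.2^2 + 5.8^2)
Numerator real = -10.8*0.2 + 18.7*5.8 = 106.3
Numerator imag = 18.7*0.2 - (-10.8)*5.8 = 66.38
Denominator = 33.68
Re(z) = 106.3/33.68 = 3.1562
Im(z) = 66.38/33.68 = 1.9709

Re(z) = 3.1562, Im(z) = 1.9709


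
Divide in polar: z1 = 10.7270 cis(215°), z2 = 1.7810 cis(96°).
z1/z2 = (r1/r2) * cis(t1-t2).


r = 10.7270 / 1.7810 = 6.0230
theta = 215° - 96° = 119° = 119° (mod 360)

6.0230 cis(119°)


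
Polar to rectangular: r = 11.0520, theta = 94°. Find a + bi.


a = 11.0520*cos(94°) = 11.0520*(-0.069756) = -0.7709
b = 11.0520*sin(94°) = 11.0520*0.997564 = 11.0251

-0.7709 + 11.0251i


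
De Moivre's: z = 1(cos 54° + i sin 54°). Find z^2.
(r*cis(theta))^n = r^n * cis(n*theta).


r^2 = 1^2 = 1
n*theta = 2*54° = 108° = 108° (mod 360)
a = 1*cos(108°) = -0.3090
b = 1*sin(108°) = 0.9511

1 cis(108°) = -0.3090 + 0.9511i


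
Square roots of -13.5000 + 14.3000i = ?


|z| = sqrt(182.25+204.49) = 19.6657
sqrt((|z|+a)/2) = sqrt((19.6657+(-13.5))/2) = sqrt(3.0829) = 1.7558
sqrt((|z|-a)/2) = sqrt((19.6657-(-13.5))/2) = sqrt(16.5829) = 4.0722

±(1.7558 + 4.0722i) i.e. 1.7558 + 4.0722i and -1.7558 - 4.0722i


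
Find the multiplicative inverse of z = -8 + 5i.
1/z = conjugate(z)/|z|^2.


|z|^2 = 64+25 = 89
1/z = (-8 - 5i)/89

1/z = -0.0899 - 0.0562i


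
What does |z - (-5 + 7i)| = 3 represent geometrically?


|z - z0| = r is a circle with center z0 and radius r.
Center = (-5, 7), radius = 3

Circle with center (-5, 7) and radius 3


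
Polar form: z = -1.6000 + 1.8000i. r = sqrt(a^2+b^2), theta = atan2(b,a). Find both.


r = sqrt(2.56+3.24) = sqrt(5.8) = 2.4083
theta = atan2(1.8, -1.6) = 131.6335 degrees

r = 2.4083, theta = 131.6335 degrees


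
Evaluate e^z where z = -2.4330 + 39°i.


e^-2.4330 = 0.08777
cos(39°) = 0.7771
sin(39°) = 0.6293
Real = 0.08777*0.7771 = 0.0682
Imag = 0.08777*0.6293 = 0.0552

0.0682 + 0.0552i


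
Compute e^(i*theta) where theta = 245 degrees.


cos(245°) = -0.4226
sin(245°) = -0.9063

e^(i*245°) = -0.4226 - 0.9063i


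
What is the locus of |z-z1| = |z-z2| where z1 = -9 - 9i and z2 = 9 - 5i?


Equal distances means the locus is the perpendicular bisector of z1 and z2.
Midpoint = ((-9+9)/2, (-9+(-5))/2) = (0, -7.0000)

Perpendicular bisector through (0, -7.0000)


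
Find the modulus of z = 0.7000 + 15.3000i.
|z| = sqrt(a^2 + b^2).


|z| = sqrt(0.7^2 + 15.3^2) = sqrt(0.49 + 234.09) = sqrt(234.58) = 15.3160

|z| = 15.3160


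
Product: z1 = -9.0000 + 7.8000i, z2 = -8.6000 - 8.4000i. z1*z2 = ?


Real = -9*(-8.6) - 7.8*(-8.4) = 77.4 - (-65.52) = 142.92
Imag = -9*(-8.4) - (8.6)*7.8 = 75.6 - (67.08) = 8.52

142.9200 + 8.5200i


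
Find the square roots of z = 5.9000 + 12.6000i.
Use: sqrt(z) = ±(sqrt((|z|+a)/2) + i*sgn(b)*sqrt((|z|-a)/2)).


|z| = sqrt(34.81+158.76) = 13.9129
sqrt((|z|+a)/2) = sqrt((13.9129+5.9)/2) = sqrt(9.9065) = 3.1475
sqrt((|z|-a)/2) = sqrt((13.9129-5.9)/2) = sqrt(4.0065) = 2.0016

±(3.1475 + 2.0016i) i.e. 3.1475 + 2.0016i and -3.1475 - 2.0016i


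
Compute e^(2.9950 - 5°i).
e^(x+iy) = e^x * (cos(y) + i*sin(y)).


e^2.9950 = 19.9854
cos(-5°) = 0.99619
sin(-5°) = -0.087156
Real = 19.9854*0.99619 = 19.9093
Imag = 19.9854*(-0.087156) = -1.7418

19.9093 - 1.7418i


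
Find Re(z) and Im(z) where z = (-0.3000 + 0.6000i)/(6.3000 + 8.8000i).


Multiply by conjugate: (-0.3000 + 0.6000i)(6.3000 - 8.8000i) / (6.3^2 + 8.8^2)
Numerator real = -0.3*6.3 + 0.6*8.8 = 3.39
Numerator imag = 0.6*6.3 - (-0.3)*8.8 = 6.42
Denominator = 117.13
Re(z) = 3.39/117.13 = 0.0289
Im(z) = 6.42/117.13 = 0.0548

Re(z) = 0.0289, Im(z) = 0.0548


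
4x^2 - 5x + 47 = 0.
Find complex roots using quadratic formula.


disc = (-5)^2 - 4*4*47 = 25 - 752 = -727
sqrt(|disc|) = sqrt(727) = 26.9629
Real part = 5/(2*4) = 0.6250
Imag part = 26.9629/(2*4) = 3.3704

0.6250 ± 3.3704i


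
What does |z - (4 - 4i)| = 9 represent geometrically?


|z - z0| = r is a circle with center z0 and radius r.
Center = (4, -4), radius = 9

Circle with center (4, -4) and radius 9


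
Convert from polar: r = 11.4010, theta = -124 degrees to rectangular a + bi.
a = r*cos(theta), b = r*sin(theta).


a = 11.4010*cos(-124°) = 11.4010*(-0.5592) = -6.3754
b = 11.4010*sin(-124°) = 11.4010*(-0.82904) = -9.4519

-6.3754 - 9.4519i


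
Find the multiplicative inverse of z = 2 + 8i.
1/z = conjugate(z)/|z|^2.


|z|^2 = 4+64 = 68
1/z = (2 - 8i)/68

1/z = 0.0294 - 0.1176i


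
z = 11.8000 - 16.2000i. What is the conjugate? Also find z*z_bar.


z_bar = 11.8000 + 16.2000i
z*z_bar = 11.8^2 + (-16.2)^2 = 139.24 + 262.44 = 401.68

z_bar = 11.8000 + 16.2000i, z*z_bar = 401.68


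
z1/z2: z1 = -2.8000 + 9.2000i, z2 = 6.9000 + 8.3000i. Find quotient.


Conjugate of z2 = 6.9000 - 8.3000i
Numerator: (-2.8000 + 9.2000i)(6.9000 - 8.3000i) = 57.0400 + 86.7200i
Denominator: 6.9^2 + 8.3^2 = 116.5
Result = (57.0400 + 86.7200i)/116.5

0.4896 + 0.7444i


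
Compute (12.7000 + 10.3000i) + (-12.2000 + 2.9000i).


Real: 12.7 - 12.2 = 0.5
Imag: 10.3 + 2.9 = 13.2

0.5000 + 13.2000i


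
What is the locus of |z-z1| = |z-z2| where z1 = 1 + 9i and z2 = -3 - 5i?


Equal distances means the locus is the perpendicular bisector of z1 and z2.
Midpoint = ((1+(-3))/2, (9+(-5))/2) = (-1.0000, 2.0000)

Perpendicular bisector through (-1.0000, 2.0000)


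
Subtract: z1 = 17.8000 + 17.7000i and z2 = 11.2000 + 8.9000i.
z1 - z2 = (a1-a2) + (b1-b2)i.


Real: 17.8 - 11.2 = 6.6
Imag: 17.7 - 8.9 = 8.8

6.6000 + 8.8000i


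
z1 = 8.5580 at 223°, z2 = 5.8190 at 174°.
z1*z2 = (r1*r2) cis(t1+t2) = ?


r = 8.5580 * 5.8190 = 49.7990
theta = 223° + 174° = 397° = 37° (mod 360)

49.7990 cis(37°)


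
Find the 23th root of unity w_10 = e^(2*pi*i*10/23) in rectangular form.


Angle = 360*10/23 = 156.5217°
a = cos(156.5217°) = -0.9172
b = sin(156.5217°) = 0.3984

-0.9172 + 0.3984i


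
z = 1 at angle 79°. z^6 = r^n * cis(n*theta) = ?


r^6 = 1^6 = 1
n*theta = 6*79° = 474° = 114° (mod 360)
a = 1*cos(114°) = -0.4067
b = 1*sin(114°) = 0.9135

1 cis(114°) = -0.4067 + 0.9135i


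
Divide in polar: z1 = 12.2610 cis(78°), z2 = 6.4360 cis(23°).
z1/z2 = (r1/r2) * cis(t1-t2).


r = 12.2610 / 6.4360 = 1.9051
theta = 78° - 23° = 55° = 55° (mod 360)

1.9051 cis(55°)


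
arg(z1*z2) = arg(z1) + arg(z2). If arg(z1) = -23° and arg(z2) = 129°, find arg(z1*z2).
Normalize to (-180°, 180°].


arg(z1*z2) = -23° + 129° = 106°
Normalized to (-180°, 180°]: 106°

106°


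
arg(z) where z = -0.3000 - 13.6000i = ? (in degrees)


Re = -0.3, Im = -13.6
arg = atan2(-13.6, -0.3) = -91.2637 degrees

arg(z) = -91.2637 degrees


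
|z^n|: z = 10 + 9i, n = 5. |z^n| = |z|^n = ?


|z| = sqrt(100+81) = sqrt(181) = 13.4536
|z^5| = |z|^5 = (sqrt(181))^5 = 181^2 * sqrt(181) = 32761*sqrt(181)

|z^5| = 32761*sqrt(181) ≈ 440754.1774


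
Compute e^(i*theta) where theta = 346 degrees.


cos(346°) = 0.9703
sin(346°) = -0.2419

e^(i*346°) = 0.9703 - 0.2419i


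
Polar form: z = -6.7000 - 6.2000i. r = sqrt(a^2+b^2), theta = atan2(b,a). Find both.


r = sqrt(44.89+38.44) = sqrt(83.33) = 9.1285
theta = atan2(-6.2, -6.7) = -137.2197 degrees

r = 9.1285, theta = -137.2197 degrees


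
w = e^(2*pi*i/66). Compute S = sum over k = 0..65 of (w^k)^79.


The roots are w_k = w^k with w = e^(2*pi*i/66), and (w^k)^79 = (w^79)^k.
So S = 1 + u + u^2 + ... + u^(65) with u = w^79.
79 = 1*66 + 13, so 79 is not a multiple of 66: u = (w^66)^1 * w^13 = w^13 ≠ 1 (w is a primitive 66th root), while u^66 = (w^66)^79 = 1.
Geometric series: S = (1 - u^66)/(1 - u) = (1 - 1)/(1 - u) = 0

S = 0


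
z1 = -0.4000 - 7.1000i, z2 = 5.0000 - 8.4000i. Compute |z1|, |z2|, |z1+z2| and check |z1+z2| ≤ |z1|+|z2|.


|z1| = sqrt((-0.4)^2 + (-7.1)^2) = sqrt(50.57) = 7.1113
|z2| = sqrt(5^2 + (-8.4)^2) = sqrt(95.56) = 9.7755
z1+z2 = 4.6000 - 15.5000i
|z1+z2| = sqrt(261.41) = 16.1682
|z1|+|z2| = 7.1113 + 9.7755 = 16.8868

|z1+z2| = 16.1682 ≤ |z1|+|z2| = 16.8868 (verified)


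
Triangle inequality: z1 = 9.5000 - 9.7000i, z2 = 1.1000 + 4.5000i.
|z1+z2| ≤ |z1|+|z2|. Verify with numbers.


|z1| = sqrt(9.5^2 + (-9.7)^2) = sqrt(184.34) = 13.5772
|z2| = sqrt(1.1^2 + 4.5^2) = sqrt(21.46) = 4.6325
z1+z2 = 10.6000 - 5.2000i
|z1+z2| = sqrt(139.4) = 11.8068
|z1|+|z2| = 13.5772 + 4.6325 = 18.2097

|z1+z2| = 11.8068 ≤ |z1|+|z2| = 18.2097 (verified)


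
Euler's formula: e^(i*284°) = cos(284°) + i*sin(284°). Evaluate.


cos(284°) = 0.2419
sin(284°) = -0.9703

e^(i*284°) = 0.2419 - 0.9703i


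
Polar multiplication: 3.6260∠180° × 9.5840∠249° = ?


r = 3.6260 * 9.5840 = 34.7516
theta = 180° + 249° = 429° = 69° (mod 360)

34.7516 cis(69°)


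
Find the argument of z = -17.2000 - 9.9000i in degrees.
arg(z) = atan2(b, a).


Re = -17.2, Im = -9.9
arg = atan2(-9.9, -17.2) = -150.0761 degrees

arg(z) = -150.0761 degrees


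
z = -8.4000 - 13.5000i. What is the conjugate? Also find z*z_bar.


z_bar = -8.4000 + 13.5000i
z*z_bar = (-8.4)^2 + (-13.5)^2 = 70.56 + 182.25 = 252.81

z_bar = -8.4000 + 13.5000i, z*z_bar = 252.81


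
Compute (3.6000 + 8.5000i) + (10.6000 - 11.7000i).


Real: 3.6 + 10.6 = 14.2
Imag: 8.5 - 11.7 = -3.2

14.2000 - 3.2000i


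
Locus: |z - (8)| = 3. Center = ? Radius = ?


|z - z0| = r is a circle with center z0 and radius r.
Center = (8, 0), radius = 3

Circle with center (8, 0) and radius 3


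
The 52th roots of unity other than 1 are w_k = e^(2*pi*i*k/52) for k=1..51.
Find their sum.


With w = e^(2*pi*i/52), all 52 of the 52th roots of unity w^0 = 1, w, ..., w^(51) sum to 0: 1 + w + ... + w^(51) = (1 - w^52)/(1 - w) = 0 since w^52 = 1, w ≠ 1.
Removing the root 1: w + w^2 + ... + w^(51) = 0 - 1 = -1

Sum = -1


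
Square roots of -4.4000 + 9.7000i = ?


|z| = sqrt(19.36+94.09) = 10.6513
sqrt((|z|+a)/2) = sqrt((10.6513+(-4.4))/2) = sqrt(3.1256) = 1.7679
sqrt((|z|-a)/2) = sqrt((10.6513-(-4.4))/2) = sqrt(7.5256) = 2.7433

±(1.7679 + 2.7433i) i.e. 1.7679 + 2.7433i and -1.7679 - 2.7433i


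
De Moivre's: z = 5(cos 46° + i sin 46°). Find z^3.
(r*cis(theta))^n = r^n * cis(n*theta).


r^3 = 5^3 = 125
n*theta = 3*46° = 138° = 138° (mod 360)
a = 125*cos(138°) = -92.8931
b = 125*sin(138°) = 83.6413

125 cis(138°) = -92.8931 + 83.6413i


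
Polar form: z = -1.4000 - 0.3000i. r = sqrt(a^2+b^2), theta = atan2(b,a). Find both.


r = sqrt(1.96+0.09) = sqrt(2.05) = 1.4318
theta = atan2(-0.3, -1.4) = -167.9052 degrees

r = 1.4318, theta = -167.9052 degrees


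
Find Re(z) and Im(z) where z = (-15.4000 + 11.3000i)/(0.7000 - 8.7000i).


Multiply by conjugate: (-15.4000 + 11.3000i)(0.7000 + 8.7000i) / (0.7^2 + (-8.7)^2)
Numerator real = -15.4*0.7 + 11.3*(-8.7) = -109.09
Numerator imag = 11.3*0.7 - (-15.4)*(-8.7) = -126.07
Denominator = 76.18
Re(z) = -109.09/76.18 = -1.4320
Im(z) = -126.07/76.18 = -1.6549

Re(z) = -1.4320, Im(z) = -1.6549


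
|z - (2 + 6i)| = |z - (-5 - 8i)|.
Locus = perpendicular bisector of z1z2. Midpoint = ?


Equal distances means the locus is the perpendicular bisector of z1 and z2.
Midpoint = ((2+(-5))/2, (6+(-8))/2) = (-1.5000, -1.0000)

Perpendicular bisector through (-1.5000, -1.0000)


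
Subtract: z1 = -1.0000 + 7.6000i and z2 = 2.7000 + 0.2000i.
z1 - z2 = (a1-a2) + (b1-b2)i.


Real: -1 - 2.7 = -3.7
Imag: 7.6 - 0.2 = 7.4

-3.7000 + 7.4000i


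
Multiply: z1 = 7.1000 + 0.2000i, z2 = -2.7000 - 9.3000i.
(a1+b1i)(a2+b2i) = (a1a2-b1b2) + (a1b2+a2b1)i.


Real = 7.1*(-2.7) - 0.2*(-9.3) = -19.17 - (-1.86) = -17.31
Imag = 7.1*(-9.3) - (2.7)*0.2 = -66.03 - (0.54) = -66.57

-17.3100 - 66.5700i


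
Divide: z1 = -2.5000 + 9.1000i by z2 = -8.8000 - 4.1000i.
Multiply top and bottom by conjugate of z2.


Conjugate of z2 = -8.8000 + 4.1000i
Numerator: (-2.5000 + 9.1000i)(-8.8000 + 4.1000i) = -15.3100 - 90.3300i
Denominator: (-8.8)^2 + (-4.1)^2 = 94.25
Result = (-15.3100 - 90.3300i)/94.25

-0.1624 - 0.9584i


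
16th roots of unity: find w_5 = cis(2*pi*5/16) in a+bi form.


Angle = 360*5/16 = 112.5°
a = cos(112.5°) = -0.3827
b = sin(112.5°) = 0.9239

-0.3827 + 0.9239i


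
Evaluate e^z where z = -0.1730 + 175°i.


e^-0.1730 = 0.8411
cos(175°) = -0.9962
sin(175°) = 0.0872
Real = 0.8411*(-0.9962) = -0.8379
Imag = 0.8411*0.0872 = 0.0733

-0.8379 + 0.0733i


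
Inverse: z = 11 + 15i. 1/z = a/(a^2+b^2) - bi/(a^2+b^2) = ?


|z|^2 = 121+225 = 346
1/z = (11 - 15i)/346

1/z = 0.0318 - 0.0434i


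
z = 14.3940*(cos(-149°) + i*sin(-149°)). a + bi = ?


a = 14.3940*cos(-149°) = 14.3940*(-0.85717) = -12.3381
b = 14.3940*sin(-149°) = 14.3940*(-0.51504) = -7.4135

-12.3381 - 7.4135i


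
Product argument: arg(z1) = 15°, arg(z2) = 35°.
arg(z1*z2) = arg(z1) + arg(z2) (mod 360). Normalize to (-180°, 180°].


arg(z1*z2) = 15° + 35° = 50°
Normalized to (-180°, 180°]: 50°

50°


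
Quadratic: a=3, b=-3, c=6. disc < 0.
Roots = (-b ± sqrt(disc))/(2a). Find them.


disc = (-3)^2 - 4*3*6 = 9 - 72 = -63
sqrt(|disc|) = sqrt(63) = 7.9373
Real part = 3/(2*3) = 0.5000
Imag part = 7.9373/(2*3) = 1.3229

0.5000 ± 1.3229i


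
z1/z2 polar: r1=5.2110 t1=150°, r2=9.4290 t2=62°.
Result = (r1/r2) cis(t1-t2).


r = 5.2110 / 9.4290 = 0.5527
theta = 150° - 62° = 88° = 88° (mod 360)

0.5527 cis(88°)


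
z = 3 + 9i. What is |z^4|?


|z| = sqrt(9+81) = sqrt(90) = 9.4868
|z^4| = |z|^4 = (sqrt(90))^4 = 90^2 = 8100

|z^4| = 8100


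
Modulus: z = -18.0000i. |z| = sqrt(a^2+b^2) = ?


|z| = sqrt(0^2 + (-18)^2) = sqrt(0 + 324) = sqrt(324) = 18.0000

|z| = 18.0000


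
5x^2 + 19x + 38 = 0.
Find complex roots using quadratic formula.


disc = 19^2 - 4*5*38 = 361 - 760 = -399
sqrt(|disc|) = sqrt(399) = 19.9750
Real part = -19/(2*5) = -1.9000
Imag part = 19.9750/(2*5) = 1.9975

-1.9000 ± 1.9975i


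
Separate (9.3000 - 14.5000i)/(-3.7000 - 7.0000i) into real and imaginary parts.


Multiply by conjugate: (9.3000 - 14.5000i)(-3.7000 + 7.0000i) / ((-3.7)^2 + (-7)^2)
Numerator real = 9.3*(-3.7) - (14.5)*(-7) = 67.09
Numerator imag = -14.5*(-3.7) - 9.3*(-7) = 118.75
Denominator = 62.69
Re(z) = 67.09/62.69 = 1.0702
Im(z) = 118.75/62.69 = 1.8942

Re(z) = 1.0702, Im(z) = 1.8942


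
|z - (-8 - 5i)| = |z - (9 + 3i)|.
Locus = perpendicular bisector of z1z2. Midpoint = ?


Equal distances means the locus is the perpendicular bisector of z1 and z2.
Midpoint = ((-8+9)/2, (-5+3)/2) = (0.5000, -1.0000)

Perpendicular bisector through (0.5000, -1.0000)


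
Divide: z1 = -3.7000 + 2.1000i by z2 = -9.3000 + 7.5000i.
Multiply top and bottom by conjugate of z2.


Conjugate of z2 = -9.3000 - 7.5000i
Numerator: (-3.7000 + 2.1000i)(-9.3000 - 7.5000i) = 50.1600 + 8.2200i
Denominator: (-9.3)^2 + 7.5^2 = 142.74
Result = (50.1600 + 8.2200i)/142.74

0.3514 + 0.0576i


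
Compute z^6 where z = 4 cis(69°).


r^6 = 4^6 = 4096
n*theta = 6*69° = 414° = 54° (mod 360)
a = 4096*cos(54°) = 2407.5684
b = 4096*sin(54°) = 3313.7336

4096 cis(54°) = 2407.5684 + 3313.7336i


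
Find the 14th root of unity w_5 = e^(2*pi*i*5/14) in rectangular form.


Angle = 360*5/14 = 128.5714°
a = cos(128.5714°) = -0.6235
b = sin(128.5714°) = 0.7818

-0.6235 + 0.7818i


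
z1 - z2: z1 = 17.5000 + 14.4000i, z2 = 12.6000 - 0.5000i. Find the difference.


Real: 17.5 - 12.6 = 4.9
Imag: 14.4 + 0.5 = 14.9

4.9000 + 14.9000i


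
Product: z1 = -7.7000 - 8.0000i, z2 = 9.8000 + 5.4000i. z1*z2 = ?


Real = -7.7*9.8 - (-8)*5.4 = -75.46 - (-43.2) = -32.26
Imag = -7.7*5.4 + 9.8*(-8) = -41.58 - (78.4) = -119.98

-32.2600 - 119.9800i


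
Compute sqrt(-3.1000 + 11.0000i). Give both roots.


|z| = sqrt(9.61+121) = 11.4285
sqrt((|z|+a)/2) = sqrt((11.4285+(-3.1))/2) = sqrt(4.1642) = 2.0406
sqrt((|z|-a)/2) = sqrt((11.4285-(-3.1))/2) = sqrt(7.2642) = 2.6952

±(2.0406 + 2.6952i) i.e. 2.0406 + 2.6952i and -2.0406 - 2.6952i


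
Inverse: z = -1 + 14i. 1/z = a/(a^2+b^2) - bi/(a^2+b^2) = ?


|z|^2 = 1+196 = 197
1/z = (-1 - 14i)/197

1/z = -0.0051 - 0.0711i


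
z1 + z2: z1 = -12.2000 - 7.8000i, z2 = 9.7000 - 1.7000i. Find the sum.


Real: -12.2 + 9.7 = -2.5
Imag: -7.8 - 1.7 = -9.5

-2.5000 - 9.5000i


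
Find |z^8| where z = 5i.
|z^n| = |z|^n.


|z| = sqrt(0+25) = sqrt(25) = 5
|z^8| = |z|^8 = 5^8 = 390625

|z^8| = 390625


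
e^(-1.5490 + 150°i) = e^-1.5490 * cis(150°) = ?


e^-1.5490 = 0.21246
cos(150°) = -0.866
sin(150°) = 0.5
Real = 0.21246*(-0.866) = -0.1840
Imag = 0.21246*0.5 = 0.1062

-0.1840 + 0.1062i


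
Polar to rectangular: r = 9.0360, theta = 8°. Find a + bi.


a = 9.0360*cos(8°) = 9.0360*0.99027 = 8.9481
b = 9.0360*sin(8°) = 9.0360*0.139173 = 1.2576

8.9481 + 1.2576i


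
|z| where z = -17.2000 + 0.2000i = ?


|z| = sqrt((-17.2)^2 + 0.2^2) = sqrt(295.84 + 0.04) = sqrt(295.88) = 17.2012

|z| = 17.2012


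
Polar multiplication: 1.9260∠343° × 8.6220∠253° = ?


r = 1.9260 * 8.6220 = 16.6060
theta = 343° + 253° = 596° = 236° (mod 360)

16.6060 cis(236°)


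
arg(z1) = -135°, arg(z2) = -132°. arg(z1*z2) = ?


arg(z1*z2) = -135° - 132° = -267°
Normalized to (-180°, 180°]: 93°

93°


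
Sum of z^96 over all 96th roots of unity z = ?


The roots are w_k = w^k with w = e^(2*pi*i/96), and (w^k)^96 = (w^96)^k.
So S = 1 + u + u^2 + ... + u^(95) with u = w^96.
96 = 1*96 + 0, so 96 is a multiple of 96 and u = (w^96)^1 = 1.
Every one of the 96 terms equals 1: S = 96

S = 96


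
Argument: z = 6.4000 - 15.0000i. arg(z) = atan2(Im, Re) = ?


Re = 6.4, Im = -15
arg = atan2(-15, 6.4) = -66.8937 degrees

arg(z) = -66.8937 degrees


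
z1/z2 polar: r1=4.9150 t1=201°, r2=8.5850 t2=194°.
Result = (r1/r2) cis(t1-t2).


r = 4.9150 / 8.5850 = 0.5725
theta = 201° - 194° = 7° = 7° (mod 360)

0.5725 cis(7°)


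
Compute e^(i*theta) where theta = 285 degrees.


cos(285°) = 0.2588
sin(285°) = -0.9659

e^(i*285°) = 0.2588 - 0.9659i


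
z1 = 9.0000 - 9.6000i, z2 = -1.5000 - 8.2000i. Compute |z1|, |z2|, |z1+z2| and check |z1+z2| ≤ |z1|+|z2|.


|z1| = sqrt(9^2 + (-9.6)^2) = sqrt(173.16) = 13.1590
|z2| = sqrt((-1.5)^2 + (-8.2)^2) = sqrt(69.49) = 8.3361
z1+z2 = 7.5000 - 17.8000i
|z1+z2| = sqrt(373.09) = 19.3155
|z1|+|z2| = 13.1590 + 8.3361 = 21.4951

|z1+z2| = 19.3155 ≤ |z1|+|z2| = 21.4951 (verified)


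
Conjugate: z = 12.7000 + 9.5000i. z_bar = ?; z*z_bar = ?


z_bar = 12.7000 - 9.5000i
z*z_bar = 12.7^2 + 9.5^2 = 161.29 + 90.25 = 251.54

z_bar = 12.7000 - 9.5000i, z*z_bar = 251.54


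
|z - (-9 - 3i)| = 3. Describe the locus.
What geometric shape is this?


|z - z0| = r is a circle with center z0 and radius r.
Center = (-9, -3), radius = 3

Circle with center (-9, -3) and radius 3


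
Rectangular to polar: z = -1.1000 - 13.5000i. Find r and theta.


r = sqrt(1.21+182.25) = sqrt(183.46) = 13.5447
theta = atan2(-13.5, -1.1) = -94.6583 degrees

r = 13.5447, theta = -94.6583 degrees


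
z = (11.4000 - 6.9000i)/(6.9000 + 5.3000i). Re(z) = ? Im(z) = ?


Multiply by conjugate: (11.4000 - 6.9000i)(6.9000 - 5.3000i) / (6.9^2 + 5.3^2)
Numerator real = 11.4*6.9 - (6.9)*5.3 = 42.09
Numerator imag = -6.9*6.9 - 11.4*5.3 = -108.03
Denominator = 75.7
Re(z) = 42.09/75.7 = 0.5560
Im(z) = -108.03/75.7 = -1.4271

Re(z) = 0.5560, Im(z) = -1.4271


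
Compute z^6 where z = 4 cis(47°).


r^6 = 4^6 = 4096
n*theta = 6*47° = 282° = 282° (mod 360)
a = 4096*cos(282°) = 851.6063
b = 4096*sin(282°) = -4006.4926

4096 cis(282°) = 851.6063 - 4006.4926i


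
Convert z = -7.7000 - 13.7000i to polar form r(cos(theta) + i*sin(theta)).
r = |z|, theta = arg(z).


r = sqrt(59.29+187.69) = sqrt(246.98) = 15.7156
theta = atan2(-13.7, -7.7) = -119.3379 degrees

r = 15.7156, theta = -119.3379 degrees


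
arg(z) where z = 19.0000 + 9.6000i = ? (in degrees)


Re = 19, Im = 9.6
arg = atan2(9.6, 19) = 26.8058 degrees

arg(z) = 26.8058 degrees


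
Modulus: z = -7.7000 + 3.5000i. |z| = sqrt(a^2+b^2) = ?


|z| = sqrt((-7.7)^2 + 3.5^2) = sqrt(59.29 + 12.25) = sqrt(71.54) = 8.4581

|z| = 8.4581


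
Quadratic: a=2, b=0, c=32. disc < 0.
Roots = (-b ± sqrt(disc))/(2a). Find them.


disc = 0^2 - 4*2*32 = 0 - 256 = -256
sqrt(|disc|) = sqrt(256) = 16.0000
Real part = 0/(2*2) = 0
Imag part = 16.0000/(2*2) = 4.0000

0 ± 4.0000i


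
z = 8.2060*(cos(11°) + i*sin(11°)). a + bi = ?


a = 8.2060*cos(11°) = 8.2060*0.981627 = 8.0552
b = 8.2060*sin(11°) = 8.2060*0.19081 = 1.5658

8.0552 + 1.5658i


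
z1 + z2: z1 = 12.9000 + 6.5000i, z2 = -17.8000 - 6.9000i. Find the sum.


Real: 12.9 - 17.8 = -4.9
Imag: 6.5 - 6.9 = -0.4

-4.9000 - 0.4000i


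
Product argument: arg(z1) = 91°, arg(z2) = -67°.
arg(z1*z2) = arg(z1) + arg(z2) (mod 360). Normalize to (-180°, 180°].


arg(z1*z2) = 91° - 67° = 24°
Normalized to (-180°, 180°]: 24°

24°


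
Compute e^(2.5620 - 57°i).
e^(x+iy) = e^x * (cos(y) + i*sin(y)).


e^2.5620 = 12.9617
cos(-57°) = 0.54464
sin(-57°) = -0.83867
Real = 12.9617*0.54464 = 7.0595
Imag = 12.9617*(-0.83867) = -10.8706

7.0595 - 10.8706i


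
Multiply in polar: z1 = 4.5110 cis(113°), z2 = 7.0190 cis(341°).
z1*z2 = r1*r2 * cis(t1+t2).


r = 4.5110 * 7.0190 = 31.6627
theta = 113° + 341° = 454° = 94° (mod 360)

31.6627 cis(94°)


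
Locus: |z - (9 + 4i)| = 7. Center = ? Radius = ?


|z - z0| = r is a circle with center z0 and radius r.
Center = (9, 4), radius = 7

Circle with center (9, 4) and radius 7


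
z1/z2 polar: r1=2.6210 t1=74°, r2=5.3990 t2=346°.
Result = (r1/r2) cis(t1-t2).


r = 2.6210 / 5.3990 = 0.4855
theta = 74° - 346° = -272° = 88° (mod 360)

0.4855 cis(88°)


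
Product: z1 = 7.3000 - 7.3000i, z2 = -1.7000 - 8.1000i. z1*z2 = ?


Real = 7.3*(-1.7) - (-7.3)*(-8.1) = -12.41 - 59.13 = -71.54
Imag = 7.3*(-8.1) - (1.7)*(-7.3) = -59.13 + 12.41 = -46.72

-71.5400 - 46.7200i


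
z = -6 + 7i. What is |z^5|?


|z| = sqrt(36+49) = sqrt(85) = 9.2195
|z^5| = |z|^5 = (sqrt(85))^5 = 85^2 * sqrt(85) = 7225*sqrt(85)

|z^5| = 7225*sqrt(85) ≈ 66611.2087


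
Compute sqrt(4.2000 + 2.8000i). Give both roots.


|z| = sqrt(17.64+7.84) = 5.0478
sqrt((|z|+a)/2) = sqrt((5.0478+4.2)/2) = sqrt(4.6239) = 2.1503
sqrt((|z|-a)/2) = sqrt((5.0478-4.2)/2) = sqrt(0.4239) = 0.6511

±(2.1503 + 0.6511i) i.e. 2.1503 + 0.6511i and -2.1503 - 0.6511i


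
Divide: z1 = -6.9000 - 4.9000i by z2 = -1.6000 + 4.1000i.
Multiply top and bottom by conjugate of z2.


Conjugate of z2 = -1.6000 - 4.1000i
Numerator: (-6.9000 - 4.9000i)(-1.6000 - 4.1000i) = -9.0500 + 36.1300i
Denominator: (-1.6)^2 + 4.1^2 = 19.37
Result = (-9.0500 + 36.1300i)/19.37

-0.4672 + 1.8653i


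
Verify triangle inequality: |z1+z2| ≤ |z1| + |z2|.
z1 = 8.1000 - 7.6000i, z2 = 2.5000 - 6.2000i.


|z1| = sqrt(8.1^2 + (-7.6)^2) = sqrt(123.37) = 11.1072
|z2| = sqrt(2.5^2 + (-6.2)^2) = sqrt(44.69) = 6.6851
z1+z2 = 10.6000 - 13.8000i
|z1+z2| = sqrt(302.8) = 17.4011
|z1|+|z2| = 11.1072 + 6.6851 = 17.7923

|z1+z2| = 17.4011 ≤ |z1|+|z2| = 17.7923 (verified)


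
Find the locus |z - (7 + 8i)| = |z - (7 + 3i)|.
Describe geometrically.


Equal distances means the locus is the perpendicular bisector of z1 and z2.
Midpoint = ((7+7)/2, (8+3)/2) = (7.0000, 5.5000)

Perpendicular bisector through (7.0000, 5.5000)


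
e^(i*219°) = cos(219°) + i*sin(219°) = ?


cos(219°) = -0.7771
sin(219°) = -0.6293

e^(i*219°) = -0.7771 - 0.6293i


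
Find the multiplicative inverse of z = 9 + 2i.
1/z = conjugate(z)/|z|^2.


|z|^2 = 81+4 = 85
1/z = (9 - 2i)/85

1/z = 0.1059 - 0.0235i


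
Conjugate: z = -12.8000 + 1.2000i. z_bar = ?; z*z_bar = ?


z_bar = -12.8000 - 1.2000i
z*z_bar = (-12.8)^2 + 1.2^2 = 163.84 + 1.44 = 165.28

z_bar = -12.8000 - 1.2000i, z*z_bar = 165.28


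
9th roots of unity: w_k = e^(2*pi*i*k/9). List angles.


The 9th roots of unity are cis(360k/9°) for k=0..8
Angle step = 360/9 = 40°
Primitive root: cis(40°)
Primitive root = 0.7660 + 0.6428i

9 roots at angles: 0°, 40°, 80°, 120°, 160°, 200°, 240°, 280°, 320°


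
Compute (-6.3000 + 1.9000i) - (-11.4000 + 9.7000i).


Real: -6.3 + 11.4 = 5.1
Imag: 1.9 - 9.7 = -7.8

5.1000 - 7.8000i


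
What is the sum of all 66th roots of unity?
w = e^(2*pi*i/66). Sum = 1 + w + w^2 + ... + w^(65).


The sum of all 66th roots of unity is 0.
Geometric series: (1 - w^66)/(1 - w) = (1-1)/(1-w) = 0 since w^66 = 1, w ≠ 1.
Alternatively: coefficient of z^65 in z^66 - 1 is 0.

0


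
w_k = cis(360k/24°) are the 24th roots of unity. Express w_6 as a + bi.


Angle = 360*6/24 = 90°
a = cos(90°) = 0
b = sin(90°) = 1.0000

0 + 1.0000i


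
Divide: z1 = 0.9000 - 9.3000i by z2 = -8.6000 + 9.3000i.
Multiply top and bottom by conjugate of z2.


Conjugate of z2 = -8.6000 - 9.3000i
Numerator: (0.9000 - 9.3000i)(-8.6000 - 9.3000i) = -94.2300 + 71.6100i
Denominator: (-8.6)^2 + 9.3^2 = 160.45
Result = (-94.2300 + 71.6100i)/160.45

-0.5873 + 0.4463i


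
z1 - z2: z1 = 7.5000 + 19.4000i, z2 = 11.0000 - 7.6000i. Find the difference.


Real: 7.5 - 11 = -3.5
Imag: 19.4 + 7.6 = 27

-3.5000 + 27.0000i


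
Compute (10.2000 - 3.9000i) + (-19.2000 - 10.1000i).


Real: 10.2 - 19.2 = -9
Imag: -3.9 - 10.1 = -14

-9.0000 - 14.0000i


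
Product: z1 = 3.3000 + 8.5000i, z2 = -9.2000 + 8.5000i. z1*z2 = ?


Real = 3.3*(-9.2) - 8.5*8.5 = -30.36 - 72.25 = -102.61
Imag = 3.3*8.5 - (9.2)*8.5 = 28.05 - (78.2) = -50.15

-102.6100 - 50.1500i


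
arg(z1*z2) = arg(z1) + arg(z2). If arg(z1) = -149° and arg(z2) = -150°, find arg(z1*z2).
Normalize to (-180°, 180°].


arg(z1*z2) = -149° - 150° = -299°
Normalized to (-180°, 180°]: 61°

61°


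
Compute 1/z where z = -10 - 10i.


|z|^2 = 100+100 = 200
1/z = (-10 + 10i)/200

1/z = -0.0500 + 0.0500i


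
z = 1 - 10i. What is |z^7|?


|z| = sqrt(1+100) = sqrt(101) = 10.0499
|z^7| = |z|^7 = (sqrt(101))^7 = 101^3 * sqrt(101) = 1030301*sqrt(101)

|z^7| = 1030301*sqrt(101) ≈ 10354396.9023


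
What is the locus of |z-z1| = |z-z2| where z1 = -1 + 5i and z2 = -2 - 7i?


Equal distances means the locus is the perpendicular bisector of z1 and z2.
Midpoint = ((-1+(-2))/2, (5+(-7))/2) = (-1.5000, -1.0000)

Perpendicular bisector through (-1.5000, -1.0000)


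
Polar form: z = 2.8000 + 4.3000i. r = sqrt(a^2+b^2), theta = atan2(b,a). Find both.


r = sqrt(7.84+18.49) = sqrt(26.33) = 5.1313
theta = atan2(4.3, 2.8) = 56.9293 degrees

r = 5.1313, theta = 56.9293 degrees


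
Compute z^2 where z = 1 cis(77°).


r^2 = 1^2 = 1
n*theta = 2*77° = 154° = 154° (mod 360)
a = 1*cos(154°) = -0.8988
b = 1*sin(154°) = 0.4384

1 cis(154°) = -0.8988 + 0.4384i


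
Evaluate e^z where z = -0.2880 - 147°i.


e^-0.2880 = 0.7498
cos(-147°) = -0.83867
sin(-147°) = -0.5446
Real = 0.7498*(-0.83867) = -0.6288
Imag = 0.7498*(-0.5446) = -0.4083

-0.6288 - 0.4083i


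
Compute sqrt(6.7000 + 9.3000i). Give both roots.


|z| = sqrt(44.89+86.49) = 11.4621
sqrt((|z|+a)/2) = sqrt((11.4621+6.7)/2) = sqrt(9.0811) = 3.0135
sqrt((|z|-a)/2) = sqrt((11.4621-6.7)/2) = sqrt(2.3811) = 1.5431

±(3.0135 + 1.5431i) i.e. 3.0135 + 1.5431i and -3.0135 - 1.5431i


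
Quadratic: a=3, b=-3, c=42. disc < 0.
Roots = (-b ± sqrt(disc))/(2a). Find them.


disc = (-3)^2 - 4*3*42 = 9 - 504 = -495
sqrt(|disc|) = sqrt(495) = 22.2486
Real part = 3/(2*3) = 0.5000
Imag part = 22.2486/(2*3) = 3.7081

0.5000 ± 3.7081i


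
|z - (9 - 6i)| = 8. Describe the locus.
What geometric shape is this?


|z - z0| = r is a circle with center z0 and radius r.
Center = (9, -6), radius = 8

Circle with center (9, -6) and radius 8


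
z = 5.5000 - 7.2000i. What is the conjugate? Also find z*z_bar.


z_bar = 5.5000 + 7.2000i
z*z_bar = 5.5^2 + (-7.2)^2 = 30.25 + 51.84 = 82.09

z_bar = 5.5000 + 7.2000i, z*z_bar = 82.09


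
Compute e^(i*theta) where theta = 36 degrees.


cos(36°) = 0.8090
sin(36°) = 0.5878

e^(i*36°) = 0.8090 + 0.5878i


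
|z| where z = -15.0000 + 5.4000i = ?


|z| = sqrt((-15)^2 + 5.4^2) = sqrt(225 + 29.16) = sqrt(254.16) = 15.9424

|z| = 15.9424


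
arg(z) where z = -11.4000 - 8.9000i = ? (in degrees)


Re = -11.4, Im = -8.9
arg = atan2(-8.9, -11.4) = -142.0208 degrees

arg(z) = -142.0208 degrees


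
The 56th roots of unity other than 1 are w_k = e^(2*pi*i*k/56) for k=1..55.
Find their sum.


With w = e^(2*pi*i/56), all 56 of the 56th roots of unity w^0 = 1, w, ..., w^(55) sum to 0: 1 + w + ... + w^(55) = (1 - w^56)/(1 - w) = 0 since w^56 = 1, w ≠ 1.
Removing the root 1: w + w^2 + ... + w^(55) = 0 - 1 = -1

Sum = -1


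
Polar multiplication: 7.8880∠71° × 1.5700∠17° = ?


r = 7.8880 * 1.5700 = 12.3842
theta = 71° + 17° = 88° = 88° (mod 360)

12.3842 cis(88°)


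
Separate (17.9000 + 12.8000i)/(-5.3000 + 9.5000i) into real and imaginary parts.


Multiply by conjugate: (17.9000 + 12.8000i)(-5.3000 - 9.5000i) / ((-5.3)^2 + 9.5^2)
Numerator real = 17.9*(-5.3) + 12.8*9.5 = 26.73
Numerator imag = 12.8*(-5.3) - 17.9*9.5 = -237.89
Denominator = 118.34
Re(z) = 26.73/118.34 = 0.2259
Im(z) = -237.89/118.34 = -2.0102

Re(z) = 0.2259, Im(z) = -2.0102


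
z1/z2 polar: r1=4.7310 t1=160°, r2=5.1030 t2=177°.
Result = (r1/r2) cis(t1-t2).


r = 4.7310 / 5.1030 = 0.9271
theta = 160° - 177° = -17° = 343° (mod 360)

0.9271 cis(343°)


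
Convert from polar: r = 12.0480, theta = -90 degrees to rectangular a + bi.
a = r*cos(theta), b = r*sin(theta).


a = 12.0480*cos(-90°) = 12.0480*0 = 0
b = 12.0480*sin(-90°) = 12.0480*(-1) = -12.0480

0 - 12.0480i


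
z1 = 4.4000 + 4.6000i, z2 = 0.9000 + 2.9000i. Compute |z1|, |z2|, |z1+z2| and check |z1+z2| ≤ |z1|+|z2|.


|z1| = sqrt(4.4^2 + 4.6^2) = sqrt(40.52) = 6.3655
|z2| = sqrt(0.9^2 + 2.9^2) = sqrt(9.22) = 3.0364
z1+z2 = 5.3000 + 7.5000i
|z1+z2| = sqrt(84.34) = 9.1837
|z1|+|z2| = 6.3655 + 3.0364 = 9.4019

|z1+z2| = 9.1837 ≤ |z1|+|z2| = 9.4019 (verified)


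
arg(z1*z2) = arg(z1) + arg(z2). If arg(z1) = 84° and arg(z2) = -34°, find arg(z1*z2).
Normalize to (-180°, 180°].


arg(z1*z2) = 84° - 34° = 50°
Normalized to (-180°, 180°]: 50°

50°


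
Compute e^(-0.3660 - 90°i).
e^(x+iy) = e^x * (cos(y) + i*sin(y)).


e^-0.3660 = 0.6935
cos(-90°) = 0
sin(-90°) = -1
Real = 0.6935*0 = 0
Imag = 0.6935*(-1) = -0.6935

0 - 0.6935i


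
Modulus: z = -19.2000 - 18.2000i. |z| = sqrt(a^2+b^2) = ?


|z| = sqrt((-19.2)^2 + (-18.2)^2) = sqrt(368.64 + 331.24) = sqrt(699.88) = 26.4552

|z| = 26.4552


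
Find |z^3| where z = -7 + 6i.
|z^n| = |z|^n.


|z| = sqrt(49+36) = sqrt(85) = 9.2195
|z^3| = |z|^3 = (sqrt(85))^3 = 85*sqrt(85)

|z^3| = 85*sqrt(85) ≈ 783.6613


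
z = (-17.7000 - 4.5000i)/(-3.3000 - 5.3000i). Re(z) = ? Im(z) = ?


Multiply by conjugate: (-17.7000 - 4.5000i)(-3.3000 + 5.3000i) / ((-3.3)^2 + (-5.3)^2)
Numerator real = -17.7*(-3.3) - (4.5)*(-5.3) = 82.26
Numerator imag = -4.5*(-3.3) - (-17.7)*(-5.3) = -78.96
Denominator = 38.98
Re(z) = 82.26/38.98 = 2.1103
Im(z) = -78.96/38.98 = -2.0257

Re(z) = 2.1103, Im(z) = -2.0257


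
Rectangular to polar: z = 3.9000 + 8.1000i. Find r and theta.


r = sqrt(15.21+65.61) = sqrt(80.82) = 8.9900
theta = atan2(8.1, 3.9) = 64.2900 degrees

r = 8.9900, theta = 64.2900 degrees


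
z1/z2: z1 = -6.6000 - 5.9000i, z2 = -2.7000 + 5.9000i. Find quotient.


Conjugate of z2 = -2.7000 - 5.9000i
Numerator: (-6.6000 - 5.9000i)(-2.7000 - 5.9000i) = -16.9900 + 54.8700i
Denominator: (-2.7)^2 + 5.9^2 = 42.1
Result = (-16.9900 + 54.8700i)/42.1

-0.4036 + 1.3033i


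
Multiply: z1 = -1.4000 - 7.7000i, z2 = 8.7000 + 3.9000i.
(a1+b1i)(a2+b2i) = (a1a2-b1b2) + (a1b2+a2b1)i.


Real = -1.4*8.7 - (-7.7)*3.9 = -12.18 - (-30.03) = 17.85
Imag = -1.4*3.9 + 8.7*(-7.7) = -5.46 - (66.99) = -72.45

17.8500 - 72.4500i


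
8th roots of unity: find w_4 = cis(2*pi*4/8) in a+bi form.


Angle = 360*4/8 = 180°
a = cos(180°) = -1.0000
b = sin(180°) = 0

-1.0000 + 0i


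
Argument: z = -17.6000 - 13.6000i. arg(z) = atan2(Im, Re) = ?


Re = -17.6, Im = -13.6
arg = atan2(-13.6, -17.6) = -142.3058 degrees

arg(z) = -142.3058 degrees


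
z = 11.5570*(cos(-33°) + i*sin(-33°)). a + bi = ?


a = 11.5570*cos(-33°) = 11.5570*0.83867 = 9.6925
b = 11.5570*sin(-33°) = 11.5570*(-0.54464) = -6.2944

9.6925 - 6.2944i


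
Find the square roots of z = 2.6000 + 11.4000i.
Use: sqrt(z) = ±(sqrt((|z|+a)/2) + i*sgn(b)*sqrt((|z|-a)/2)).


|z| = sqrt(6.76+129.96) = 11.6927
sqrt((|z|+a)/2) = sqrt((11.6927+2.6)/2) = sqrt(7.1464) = 2.6733
sqrt((|z|-a)/2) = sqrt((11.6927-2.6)/2) = sqrt(4.5464) = 2.1322

±(2.6733 + 2.1322i) i.e. 2.6733 + 2.1322i and -2.6733 - 2.1322i


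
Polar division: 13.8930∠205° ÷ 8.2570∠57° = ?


r = 13.8930 / 8.2570 = 1.6826
theta = 205° - 57° = 148° = 148° (mod 360)

1.6826 cis(148°)


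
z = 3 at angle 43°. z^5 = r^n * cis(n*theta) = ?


r^5 = 3^5 = 243
n*theta = 5*43° = 215° = 215° (mod 360)
a = 243*cos(215°) = -199.0539
b = 243*sin(215°) = -139.3791

243 cis(215°) = -199.0539 - 139.3791i


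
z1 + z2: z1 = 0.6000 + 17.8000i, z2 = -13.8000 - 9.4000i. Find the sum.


Real: 0.6 - 13.8 = -13.2
Imag: 17.8 - 9.4 = 8.4

-13.2000 + 8.4000i


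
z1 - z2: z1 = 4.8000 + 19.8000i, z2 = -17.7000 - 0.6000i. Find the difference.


Real: 4.8 + 17.7 = 22.5
Imag: 19.8 + 0.6 = 20.4

22.5000 + 20.4000i


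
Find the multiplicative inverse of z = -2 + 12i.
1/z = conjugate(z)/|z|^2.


|z|^2 = 4+144 = 148
1/z = (-2 - 12i)/148

1/z = -0.0135 - 0.0811i


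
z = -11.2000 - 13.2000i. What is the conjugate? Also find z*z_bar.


z_bar = -11.2000 + 13.2000i
z*z_bar = (-11.2)^2 + (-13.2)^2 = 125.44 + 174.24 = 299.68

z_bar = -11.2000 + 13.2000i, z*z_bar = 299.68


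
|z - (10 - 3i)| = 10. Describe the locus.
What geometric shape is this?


|z - z0| = r is a circle with center z0 and radius r.
Center = (10, -3), radius = 10

Circle with center (10, -3) and radius 10


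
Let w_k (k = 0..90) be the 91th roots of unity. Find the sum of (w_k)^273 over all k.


The roots are w_k = w^k with w = e^(2*pi*i/91), and (w^k)^273 = (w^273)^k.
So S = 1 + u + u^2 + ... + u^(90) with u = w^273.
273 = 3*91 + 0, so 273 is a multiple of 91 and u = (w^91)^3 = 1.
Every one of the 91 terms equals 1: S = 91

S = 91
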